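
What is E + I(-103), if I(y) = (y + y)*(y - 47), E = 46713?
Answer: 77613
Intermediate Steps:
I(y) = 2*y*(-47 + y) (I(y) = (2*y)*(-47 + y) = 2*y*(-47 + y))
E + I(-103) = 46713 + 2*(-103)*(-47 - 103) = 46713 + 2*(-103)*(-150) = 46713 + 30900 = 77613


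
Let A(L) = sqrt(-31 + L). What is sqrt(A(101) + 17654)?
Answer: sqrt(17654 + sqrt(70)) ≈ 132.90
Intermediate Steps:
sqrt(A(101) + 17654) = sqrt(sqrt(-31 + 101) + 17654) = sqrt(sqrt(70) + 17654) = sqrt(17654 + sqrt(70))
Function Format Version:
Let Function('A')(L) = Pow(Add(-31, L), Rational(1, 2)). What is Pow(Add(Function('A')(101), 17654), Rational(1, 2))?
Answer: Pow(Add(17654, Pow(70, Rational(1, 2))), Rational(1, 2)) ≈ 132.90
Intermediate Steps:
Pow(Add(Function('A')(101), 17654), Rational(1, 2)) = Pow(Add(Pow(Add(-31, 101), Rational(1, 2)), 17654), Rational(1, 2)) = Pow(Add(Pow(70, Rational(1, 2)), 17654), Rational(1, 2)) = Pow(Add(17654, Pow(70, Rational(1, 2))), Rational(1, 2))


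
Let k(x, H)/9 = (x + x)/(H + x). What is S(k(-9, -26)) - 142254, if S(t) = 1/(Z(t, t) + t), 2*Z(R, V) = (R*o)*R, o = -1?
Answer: -1060078033/7452 ≈ -1.4225e+5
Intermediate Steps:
k(x, H) = 18*x/(H + x) (k(x, H) = 9*((x + x)/(H + x)) = 9*((2*x)/(H + x)) = 9*(2*x/(H + x)) = 18*x/(H + x))
Z(R, V) = -R²/2 (Z(R, V) = ((R*(-1))*R)/2 = ((-R)*R)/2 = (-R²)/2 = -R²/2)
S(t) = 1/(t - t²/2) (S(t) = 1/(-t²/2 + t) = 1/(t - t²/2))
S(k(-9, -26)) - 142254 = -2/((18*(-9)/(-26 - 9))*(-2 + 18*(-9)/(-26 - 9))) - 142254 = -2/((18*(-9)/(-35))*(-2 + 18*(-9)/(-35))) - 142254 = -2/((18*(-9)*(-1/35))*(-2 + 18*(-9)*(-1/35))) - 142254 = -2/(162/35*(-2 + 162/35)) - 142254 = -2*35/162/92/35 - 142254 = -2*35/162*35/92 - 142254 = -1225/7452 - 142254 = -1060078033/7452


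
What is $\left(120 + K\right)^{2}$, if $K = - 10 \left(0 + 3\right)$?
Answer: $8100$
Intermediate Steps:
$K = -30$ ($K = \left(-10\right) 3 = -30$)
$\left(120 + K\right)^{2} = \left(120 - 30\right)^{2} = 90^{2} = 8100$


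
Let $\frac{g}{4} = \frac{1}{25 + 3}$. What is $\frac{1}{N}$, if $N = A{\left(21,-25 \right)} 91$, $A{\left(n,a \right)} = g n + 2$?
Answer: $\frac{1}{455} \approx 0.0021978$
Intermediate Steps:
$g = \frac{1}{7}$ ($g = \frac{4}{25 + 3} = \frac{4}{28} = 4 \cdot \frac{1}{28} = \frac{1}{7} \approx 0.14286$)
$A{\left(n,a \right)} = 2 + \frac{n}{7}$ ($A{\left(n,a \right)} = \frac{n}{7} + 2 = 2 + \frac{n}{7}$)
$N = 455$ ($N = \left(2 + \frac{1}{7} \cdot 21\right) 91 = \left(2 + 3\right) 91 = 5 \cdot 91 = 455$)
$\frac{1}{N} = \frac{1}{455}$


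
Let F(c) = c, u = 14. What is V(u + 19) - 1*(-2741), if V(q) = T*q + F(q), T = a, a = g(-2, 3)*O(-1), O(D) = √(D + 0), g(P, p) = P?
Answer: 2774 - 66*I ≈ 2774.0 - 66.0*I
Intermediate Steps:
O(D) = √D
a = -2*I ≈ -2.0*I
T = -2*I ≈ -2.0*I
V(q) = q - 2*I*q (V(q) = (-2*I)*q + q = -2*I*q + q = q - 2*I*q)
V(u + 19) - 1*(-2741) = (14 + 19)*(1 - 2*I) - 1*(-2741) = 33*(1 - 2*I) + 2741 = (33 - 66*I) + 2741 = 2774 - 66*I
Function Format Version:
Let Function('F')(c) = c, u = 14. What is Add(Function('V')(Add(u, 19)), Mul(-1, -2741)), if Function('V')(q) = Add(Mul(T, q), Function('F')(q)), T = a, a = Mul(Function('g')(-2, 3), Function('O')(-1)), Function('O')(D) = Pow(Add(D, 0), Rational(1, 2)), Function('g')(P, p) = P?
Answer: Add(2774, Mul(-66, I)) ≈ Add(2774.0, Mul(-66.000, I))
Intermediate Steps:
Function('O')(D) = Pow(D, Rational(1, 2))
a = Mul(-2, I) (a = Mul(-2, Pow(-1, Rational(1, 2))) = Mul(-2, I) ≈ Mul(-2.0000, I))
T = Mul(-2, I) ≈ Mul(-2.0000, I)
Function('V')(q) = Add(q, Mul(-2, I, q)) (Function('V')(q) = Add(Mul(Mul(-2, I), q), q) = Add(Mul(-2, I, q), q) = Add(q, Mul(-2, I, q)))
Add(Function('V')(Add(u, 19)), Mul(-1, -2741)) = Add(Mul(Add(14, 19), Add(1, Mul(-2, I))), Mul(-1, -2741)) = Add(Mul(33, Add(1, Mul(-2, I))), 2741) = Add(Add(33, Mul(-66, I)), 2741) = Add(2774, Mul(-66, I))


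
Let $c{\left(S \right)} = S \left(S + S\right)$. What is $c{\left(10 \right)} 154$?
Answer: $30800$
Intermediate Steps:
$c{\left(S \right)} = 2 S^{2}$ ($c{\left(S \right)} = S 2 S = 2 S^{2}$)
$c{\left(10 \right)} 154 = 2 \cdot 10^{2} \cdot 154 = 2 \cdot 100 \cdot 154 = 200 \cdot 154 = 30800$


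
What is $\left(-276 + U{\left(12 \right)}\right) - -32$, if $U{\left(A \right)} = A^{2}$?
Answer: $-100$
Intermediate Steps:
$\left(-276 + U{\left(12 \right)}\right) - -32 = \left(-276 + 12^{2}\right) - -32 = \left(-276 + 144\right) + 32 = -132 + 32 = -100$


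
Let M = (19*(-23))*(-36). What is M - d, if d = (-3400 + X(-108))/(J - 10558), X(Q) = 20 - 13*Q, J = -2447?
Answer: 204592684/13005 ≈ 15732.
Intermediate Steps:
M = 15732 (M = -437*(-36) = 15732)
d = 1976/13005 (d = (-3400 + (20 - 13*(-108)))/(-2447 - 10558) = (-3400 + (20 + 1404))/(-13005) = (-3400 + 1424)*(-1/13005) = -1976*(-1/13005) = 1976/13005 ≈ 0.15194)
M - d = 15732 - 1*1976/13005 = 15732 - 1976/13005 = 204592684/13005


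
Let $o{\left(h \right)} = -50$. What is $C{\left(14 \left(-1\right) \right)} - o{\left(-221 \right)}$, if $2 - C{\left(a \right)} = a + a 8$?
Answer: $178$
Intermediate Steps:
$C{\left(a \right)} = 2 - 9 a$ ($C{\left(a \right)} = 2 - \left(a + a 8\right) = 2 - \left(a + 8 a\right) = 2 - 9 a$)
$C{\left(14 \left(-1\right) \right)} - o{\left(-221 \right)} = \left(2 - 9 \cdot 14 \left(-1\right)\right) - -50 = \left(2 - -126\right) + 50 = \left(2 + 126\right) + 50 = 128 + 50 = 178$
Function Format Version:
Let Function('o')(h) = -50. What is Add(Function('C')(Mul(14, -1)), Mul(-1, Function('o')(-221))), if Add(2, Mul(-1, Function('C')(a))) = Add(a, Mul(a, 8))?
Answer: 178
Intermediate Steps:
Function('C')(a) = Add(2, Mul(-9, a)) (Function('C')(a) = Add(2, Mul(-1, Add(a, Mul(a, 8)))) = Add(2, Mul(-1, Add(a, Mul(8, a)))) = Add(2, Mul(-1, Mul(9, a))) = Add(2, Mul(-9, a)))
Add(Function('C')(Mul(14, -1)), Mul(-1, Function('o')(-221))) = Add(Add(2, Mul(-9, Mul(14, -1))), Mul(-1, -50)) = Add(Add(2, Mul(-9, -14)), 50) = Add(Add(2, 126), 50) = Add(128, 50) = 178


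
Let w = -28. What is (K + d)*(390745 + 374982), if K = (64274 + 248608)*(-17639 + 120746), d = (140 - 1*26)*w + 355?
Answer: 24702599229562399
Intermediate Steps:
d = -2837 (d = (140 - 1*26)*(-28) + 355 = (140 - 26)*(-28) + 355 = 114*(-28) + 355 = -3192 + 355 = -2837)
K = 32260324374 (K = 312882*103107 = 32260324374)
(K + d)*(390745 + 374982) = (32260324374 - 2837)*(390745 + 374982) = 32260321537*765727 = 24702599229562399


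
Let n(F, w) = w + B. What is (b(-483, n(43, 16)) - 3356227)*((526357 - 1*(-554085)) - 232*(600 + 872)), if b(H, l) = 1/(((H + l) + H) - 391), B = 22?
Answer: -3271177597414332/1319 ≈ -2.4800e+12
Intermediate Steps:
n(F, w) = 22 + w (n(F, w) = w + 22 = 22 + w)
b(H, l) = 1/(-391 + l + 2*H) (b(H, l) = 1/((l + 2*H) - 391) = 1/(-391 + l + 2*H))
(b(-483, n(43, 16)) - 3356227)*((526357 - 1*(-554085)) - 232*(600 + 872)) = (1/(-391 + (22 + 16) + 2*(-483)) - 3356227)*((526357 - 1*(-554085)) - 232*(600 + 872)) = (1/(-391 + 38 - 966) - 3356227)*((526357 + 554085) - 232*1472) = (1/(-1319) - 3356227)*(1080442 - 341504) = (-1/1319 - 3356227)*738938 = -4426863414/1319*738938 = -3271177597414332/1319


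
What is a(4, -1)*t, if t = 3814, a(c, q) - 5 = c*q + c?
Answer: 19070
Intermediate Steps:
a(c, q) = 5 + c + c*q (a(c, q) = 5 + (c*q + c) = 5 + (c + c*q) = 5 + c + c*q)
a(4, -1)*t = (5 + 4 + 4*(-1))*3814 = (5 + 4 - 4)*3814 = 5*3814 = 19070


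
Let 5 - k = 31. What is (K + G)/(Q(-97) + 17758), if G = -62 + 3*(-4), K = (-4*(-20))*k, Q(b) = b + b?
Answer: -1077/8782 ≈ -0.12264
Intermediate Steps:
k = -26 (k = 5 - 1*31 = 5 - 31 = -26)
Q(b) = 2*b
K = -2080 (K = -4*(-20)*(-26) = 80*(-26) = -2080)
G = -74 (G = -62 - 12 = -74)
(K + G)/(Q(-97) + 17758) = (-2080 - 74)/(2*(-97) + 17758) = -2154/(-194 + 17758) = -2154/17564 = -2154*1/17564 = -1077/8782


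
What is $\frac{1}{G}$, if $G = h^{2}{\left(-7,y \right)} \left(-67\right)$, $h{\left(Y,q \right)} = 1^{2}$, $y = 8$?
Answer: $- \frac{1}{67} \approx -0.014925$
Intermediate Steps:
$h{\left(Y,q \right)} = 1$
$G = -67$ ($G = 1^{2} \left(-67\right) = 1 \left(-67\right) = -67$)
$\frac{1}{G} = \frac{1}{-67} = - \frac{1}{67}$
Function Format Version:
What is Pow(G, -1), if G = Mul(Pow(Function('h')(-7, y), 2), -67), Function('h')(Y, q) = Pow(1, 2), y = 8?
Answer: Rational(-1, 67) ≈ -0.014925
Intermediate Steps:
Function('h')(Y, q) = 1
G = -67 (G = Mul(Pow(1, 2), -67) = Mul(1, -67) = -67)
Pow(G, -1) = Pow(-67, -1) = Rational(-1, 67)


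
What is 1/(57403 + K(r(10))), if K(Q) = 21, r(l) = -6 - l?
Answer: 1/57424 ≈ 1.7414e-5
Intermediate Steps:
1/(57403 + K(r(10))) = 1/(57403 + 21) = 1/57424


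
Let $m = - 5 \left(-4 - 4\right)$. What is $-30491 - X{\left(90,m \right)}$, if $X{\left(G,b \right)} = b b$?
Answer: $-32091$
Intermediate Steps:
$m = 40$ ($m = \left(-5\right) \left(-8\right) = 40$)
$X{\left(G,b \right)} = b^{2}$
$-30491 - X{\left(90,m \right)} = -30491 - 40^{2} = -30491 - 1600 = -32091$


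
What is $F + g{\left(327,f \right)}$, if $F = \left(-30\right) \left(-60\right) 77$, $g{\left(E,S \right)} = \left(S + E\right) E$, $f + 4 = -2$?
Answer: $243567$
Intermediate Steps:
$f = -6$ ($f = -4 - 2 = -6$)
$g{\left(E,S \right)} = E \left(E + S\right)$ ($g{\left(E,S \right)} = \left(E + S\right) E = E \left(E + S\right)$)
$F = 138600$ ($F = 1800 \cdot 77 = 138600$)
$F + g{\left(327,f \right)} = 138600 + 327 \left(327 - 6\right) = 138600 + 327 \cdot 321 = 138600 + 104967 = 243567$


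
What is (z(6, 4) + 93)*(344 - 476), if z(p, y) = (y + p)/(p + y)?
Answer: -12408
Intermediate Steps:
z(p, y) = 1 (z(p, y) = (p + y)/(p + y) = 1)
(z(6, 4) + 93)*(344 - 476) = (1 + 93)*(344 - 476) = 94*(-132) = -12408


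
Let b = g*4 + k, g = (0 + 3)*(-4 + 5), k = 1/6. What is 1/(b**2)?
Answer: 36/5329 ≈ 0.0067555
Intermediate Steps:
k = 1/6 ≈ 0.16667
g = 3 (g = 3*1 = 3)
b = 73/6 (b = 3*4 + 1/6 = 12 + 1/6 = 73/6 ≈ 12.167)
1/(b**2) = 1/((73/6)**2) = 1/(5329/36) = 36/5329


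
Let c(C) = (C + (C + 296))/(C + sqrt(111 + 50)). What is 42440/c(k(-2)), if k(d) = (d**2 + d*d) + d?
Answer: 63660/77 + 10610*sqrt(161)/77 ≈ 2575.1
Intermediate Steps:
k(d) = d + 2*d**2 (k(d) = (d**2 + d**2) + d = 2*d**2 + d = d + 2*d**2)
c(C) = (296 + 2*C)/(C + sqrt(161)) (c(C) = (C + (296 + C))/(C + sqrt(161)) = (296 + 2*C)/(C + sqrt(161)))
42440/c(k(-2)) = 42440/((2*(148 - 2*(1 + 2*(-2)))/(-2*(1 + 2*(-2)) + sqrt(161)))) = 42440/((2*(148 - 2*(1 - 4))/(-2*(1 - 4) + sqrt(161)))) = 42440/((2*(148 - 2*(-3))/(-2*(-3) + sqrt(161)))) = 42440/((2*(148 + 6)/(6 + sqrt(161)))) = 42440/((2*154/(6 + sqrt(161)))) = 42440/((308/(6 + sqrt(161)))) = 42440*(3/154 + sqrt(161)/308) = 63660/77 + 10610*sqrt(161)/77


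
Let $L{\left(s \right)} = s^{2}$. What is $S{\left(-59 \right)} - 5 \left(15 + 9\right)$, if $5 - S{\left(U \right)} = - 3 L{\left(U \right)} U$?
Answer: $-616252$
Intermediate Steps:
$S{\left(U \right)} = 5 + 3 U^{3}$ ($S{\left(U \right)} = 5 - - 3 U^{2} U = 5 - - 3 U^{3} = 5 + 3 U^{3}$)
$S{\left(-59 \right)} - 5 \left(15 + 9\right) = \left(5 + 3 \left(-59\right)^{3}\right) - 5 \left(15 + 9\right) = \left(5 + 3 \left(-205379\right)\right) - 5 \cdot 24 = \left(5 - 616137\right) - 120 = -616132 - 120 = -616252$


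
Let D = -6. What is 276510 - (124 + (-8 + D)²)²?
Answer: 174110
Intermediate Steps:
276510 - (124 + (-8 + D)²)² = 276510 - (124 + (-8 - 6)²)² = 276510 - (124 + (-14)²)² = 276510 - (124 + 196)² = 276510 - 1*320² = 276510 - 1*102400 = 276510 - 102400 = 174110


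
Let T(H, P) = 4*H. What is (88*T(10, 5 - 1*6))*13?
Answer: 45760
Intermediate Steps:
(88*T(10, 5 - 1*6))*13 = (88*(4*10))*13 = (88*40)*13 = 3520*13 = 45760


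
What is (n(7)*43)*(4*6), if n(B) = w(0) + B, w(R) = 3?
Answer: 10320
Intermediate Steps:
n(B) = 3 + B
(n(7)*43)*(4*6) = ((3 + 7)*43)*(4*6) = (10*43)*24 = 430*24 = 10320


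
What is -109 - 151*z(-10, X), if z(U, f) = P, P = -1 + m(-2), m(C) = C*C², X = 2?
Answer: 1250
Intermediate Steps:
m(C) = C³
P = -9 (P = -1 + (-2)³ = -1 - 8 = -9)
z(U, f) = -9
-109 - 151*z(-10, X) = -109 - 151*(-9) = -109 + 1359 = 1250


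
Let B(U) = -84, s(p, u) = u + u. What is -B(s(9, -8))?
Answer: 84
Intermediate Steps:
s(p, u) = 2*u
-B(s(9, -8)) = -1*(-84) = 84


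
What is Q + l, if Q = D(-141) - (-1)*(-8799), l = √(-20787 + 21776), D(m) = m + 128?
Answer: -8812 + √989 ≈ -8780.5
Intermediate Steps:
D(m) = 128 + m
l = √989 ≈ 31.448
Q = -8812 (Q = (128 - 141) - (-1)*(-8799) = -13 - 1*8799 = -13 - 8799 = -8812)
Q + l = -8812 + √989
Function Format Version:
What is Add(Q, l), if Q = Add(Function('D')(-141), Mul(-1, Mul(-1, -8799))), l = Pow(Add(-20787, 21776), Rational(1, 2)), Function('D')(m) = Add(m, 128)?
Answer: Add(-8812, Pow(989, Rational(1, 2))) ≈ -8780.5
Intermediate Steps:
Function('D')(m) = Add(128, m)
l = Pow(989, Rational(1, 2)) ≈ 31.448
Q = -8812 (Q = Add(Add(128, -141), Mul(-1, Mul(-1, -8799))) = Add(-13, Mul(-1, 8799)) = Add(-13, -8799) = -8812)
Add(Q, l) = Add(-8812, Pow(989, Rational(1, 2)))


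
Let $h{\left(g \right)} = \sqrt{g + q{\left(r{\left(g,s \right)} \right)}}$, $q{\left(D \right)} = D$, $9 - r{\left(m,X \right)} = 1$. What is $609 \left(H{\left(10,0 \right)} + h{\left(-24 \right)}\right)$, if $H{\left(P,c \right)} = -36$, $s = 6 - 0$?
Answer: $-21924 + 2436 i \approx -21924.0 + 2436.0 i$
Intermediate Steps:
$s = 6$ ($s = 6 + 0 = 6$)
$r{\left(m,X \right)} = 8$ ($r{\left(m,X \right)} = 9 - 1 = 8$)
$h{\left(g \right)} = \sqrt{8 + g}$ ($h{\left(g \right)} = \sqrt{g + 8} = \sqrt{8 + g}$)
$609 \left(H{\left(10,0 \right)} + h{\left(-24 \right)}\right) = 609 \left(-36 + \sqrt{8 - 24}\right) = 609 \left(-36 + \sqrt{-16}\right) = 609 \left(-36 + 4 i\right) = -21924 + 2436 i$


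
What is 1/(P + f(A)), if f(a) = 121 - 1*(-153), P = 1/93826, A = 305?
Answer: 93826/25708325 ≈ 0.0036496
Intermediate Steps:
P = 1/93826 ≈ 1.0658e-5
f(a) = 274 (f(a) = 121 + 153 = 274)
1/(P + f(A)) = 1/(1/93826 + 274) = 1/(25708325/93826) = 93826/25708325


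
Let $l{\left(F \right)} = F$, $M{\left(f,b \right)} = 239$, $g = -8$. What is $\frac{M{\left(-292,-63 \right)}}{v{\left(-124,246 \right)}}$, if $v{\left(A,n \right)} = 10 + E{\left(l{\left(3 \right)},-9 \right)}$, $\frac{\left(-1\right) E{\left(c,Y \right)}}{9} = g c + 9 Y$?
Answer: $\frac{239}{955} \approx 0.25026$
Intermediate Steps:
$E{\left(c,Y \right)} = - 81 Y + 72 c$ ($E{\left(c,Y \right)} = - 9 \left(- 8 c + 9 Y\right) = - 81 Y + 72 c$)
$v{\left(A,n \right)} = 955$ ($v{\left(A,n \right)} = 10 + \left(\left(-81\right) \left(-9\right) + 72 \cdot 3\right) = 10 + \left(729 + 216\right) = 10 + 945 = 955$)
$\frac{M{\left(-292,-63 \right)}}{v{\left(-124,246 \right)}} = \frac{239}{955}$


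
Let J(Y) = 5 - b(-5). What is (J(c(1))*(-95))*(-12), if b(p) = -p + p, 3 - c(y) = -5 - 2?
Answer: 5700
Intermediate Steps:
c(y) = 10 (c(y) = 3 - (-5 - 2) = 3 - 1*(-7) = 3 + 7 = 10)
b(p) = 0
J(Y) = 5 (J(Y) = 5 - 1*0 = 5 + 0 = 5)
(J(c(1))*(-95))*(-12) = (5*(-95))*(-12) = -475*(-12) = 5700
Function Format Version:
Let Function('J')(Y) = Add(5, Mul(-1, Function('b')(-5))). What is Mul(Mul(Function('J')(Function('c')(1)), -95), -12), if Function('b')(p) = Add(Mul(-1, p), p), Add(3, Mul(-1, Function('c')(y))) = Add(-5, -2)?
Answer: 5700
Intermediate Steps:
Function('c')(y) = 10 (Function('c')(y) = Add(3, Mul(-1, Add(-5, -2))) = Add(3, Mul(-1, -7)) = Add(3, 7) = 10)
Function('b')(p) = 0
Function('J')(Y) = 5 (Function('J')(Y) = Add(5, Mul(-1, 0)) = Add(5, 0) = 5)
Mul(Mul(Function('J')(Function('c')(1)), -95), -12) = Mul(Mul(5, -95), -12) = Mul(-475, -12) = 5700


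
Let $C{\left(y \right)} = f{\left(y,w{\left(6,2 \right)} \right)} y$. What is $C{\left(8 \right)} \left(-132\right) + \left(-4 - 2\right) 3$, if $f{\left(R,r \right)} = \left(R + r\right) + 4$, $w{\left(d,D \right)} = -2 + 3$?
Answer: $-13746$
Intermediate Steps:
$w{\left(d,D \right)} = 1$
$f{\left(R,r \right)} = 4 + R + r$
$C{\left(y \right)} = y \left(5 + y\right)$ ($C{\left(y \right)} = \left(4 + y + 1\right) y = \left(5 + y\right) y = y \left(5 + y\right)$)
$C{\left(8 \right)} \left(-132\right) + \left(-4 - 2\right) 3 = 8 \left(5 + 8\right) \left(-132\right) + \left(-4 - 2\right) 3 = 8 \cdot 13 \left(-132\right) - 18 = 104 \left(-132\right) - 18 = -13728 - 18 = -13746$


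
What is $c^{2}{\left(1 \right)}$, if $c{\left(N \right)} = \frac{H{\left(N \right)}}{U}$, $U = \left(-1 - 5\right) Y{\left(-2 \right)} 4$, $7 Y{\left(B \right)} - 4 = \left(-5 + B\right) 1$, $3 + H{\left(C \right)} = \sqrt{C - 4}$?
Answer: $\frac{49}{864} - \frac{49 i \sqrt{3}}{864} \approx 0.056713 - 0.09823 i$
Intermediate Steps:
$H{\left(C \right)} = -3 + \sqrt{-4 + C}$ ($H{\left(C \right)} = -3 + \sqrt{C - 4} = -3 + \sqrt{-4 + C}$)
$Y{\left(B \right)} = - \frac{1}{7} + \frac{B}{7}$ ($Y{\left(B \right)} = \frac{4}{7} + \frac{\left(-5 + B\right) 1}{7} = \frac{4}{7} + \frac{-5 + B}{7} = \frac{4}{7} + \left(- \frac{5}{7} + \frac{B}{7}\right) = - \frac{1}{7} + \frac{B}{7}$)
$U = \frac{72}{7}$ ($U = \left(-1 - 5\right) \left(- \frac{1}{7} + \frac{1}{7} \left(-2\right)\right) 4 = - 6 \left(- \frac{1}{7} - \frac{2}{7}\right) 4 = \left(-6\right) \left(- \frac{3}{7}\right) 4 = \frac{18}{7} \cdot 4 = \frac{72}{7} \approx 10.286$)
$c{\left(N \right)} = - \frac{7}{24} + \frac{7 \sqrt{-4 + N}}{72}$ ($c{\left(N \right)} = \frac{-3 + \sqrt{-4 + N}}{\frac{72}{7}} = \left(-3 + \sqrt{-4 + N}\right) \frac{7}{72} = - \frac{7}{24} + \frac{7 \sqrt{-4 + N}}{72}$)
$c^{2}{\left(1 \right)} = \left(- \frac{7}{24} + \frac{7 \sqrt{-4 + 1}}{72}\right)^{2} = \left(- \frac{7}{24} + \frac{7 \sqrt{-3}}{72}\right)^{2} = \left(- \frac{7}{24} + \frac{7 i \sqrt{3}}{72}\right)^{2}$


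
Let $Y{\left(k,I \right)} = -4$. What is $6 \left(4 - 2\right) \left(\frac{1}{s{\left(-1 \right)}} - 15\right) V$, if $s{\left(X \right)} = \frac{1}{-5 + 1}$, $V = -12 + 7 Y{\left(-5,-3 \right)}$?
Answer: $9120$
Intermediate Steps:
$V = -40$ ($V = -12 + 7 \left(-4\right) = -12 - 28 = -40$)
$s{\left(X \right)} = - \frac{1}{4}$ ($s{\left(X \right)} = \frac{1}{-4} = - \frac{1}{4}$)
$6 \left(4 - 2\right) \left(\frac{1}{s{\left(-1 \right)}} - 15\right) V = 6 \left(4 - 2\right) \left(\frac{1}{- \frac{1}{4}} - 15\right) \left(-40\right) = 6 \cdot 2 \left(-4 - 15\right) \left(-40\right) = 12 \left(-19\right) \left(-40\right) = \left(-228\right) \left(-40\right) = 9120$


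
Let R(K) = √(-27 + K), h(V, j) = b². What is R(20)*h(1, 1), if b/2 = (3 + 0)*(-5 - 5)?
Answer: 3600*I*√7 ≈ 9524.7*I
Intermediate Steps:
b = -60 (b = 2*((3 + 0)*(-5 - 5)) = 2*(3*(-10)) = 2*(-30) = -60)
h(V, j) = 3600 (h(V, j) = (-60)² = 3600)
R(20)*h(1, 1) = √(-27 + 20)*3600 = √(-7)*3600 = (I*√7)*3600 = 3600*I*√7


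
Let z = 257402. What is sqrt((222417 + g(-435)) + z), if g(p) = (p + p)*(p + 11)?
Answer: sqrt(848699) ≈ 921.25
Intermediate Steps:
g(p) = 2*p*(11 + p) (g(p) = (2*p)*(11 + p) = 2*p*(11 + p))
sqrt((222417 + g(-435)) + z) = sqrt((222417 + 2*(-435)*(11 - 435)) + 257402) = sqrt((222417 + 2*(-435)*(-424)) + 257402) = sqrt((222417 + 368880) + 257402) = sqrt(591297 + 257402) = sqrt(848699)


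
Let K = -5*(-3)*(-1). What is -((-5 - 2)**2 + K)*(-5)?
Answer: 170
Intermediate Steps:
K = -15 (K = 15*(-1) = -15)
-((-5 - 2)**2 + K)*(-5) = -((-5 - 2)**2 - 15)*(-5) = -((-7)**2 - 15)*(-5) = -(49 - 15)*(-5) = -34*(-5) = -1*(-170) = 170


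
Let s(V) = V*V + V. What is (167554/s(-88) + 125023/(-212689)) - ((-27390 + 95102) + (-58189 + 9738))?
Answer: -15664455771103/814173492 ≈ -19240.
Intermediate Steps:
s(V) = V + V**2 (s(V) = V**2 + V = V + V**2)
(167554/s(-88) + 125023/(-212689)) - ((-27390 + 95102) + (-58189 + 9738)) = (167554/((-88*(1 - 88))) + 125023/(-212689)) - ((-27390 + 95102) + (-58189 + 9738)) = (167554/((-88*(-87))) + 125023*(-1/212689)) - (67712 - 48451) = (167554/7656 - 125023/212689) - 1*19261 = (167554*(1/7656) - 125023/212689) - 19261 = (83777/3828 - 125023/212689) - 19261 = 17339858309/814173492 - 19261 = -15664455771103/814173492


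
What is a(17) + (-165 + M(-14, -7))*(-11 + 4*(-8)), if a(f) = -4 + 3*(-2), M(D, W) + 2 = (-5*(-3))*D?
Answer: 16201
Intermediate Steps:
M(D, W) = -2 + 15*D (M(D, W) = -2 + (-5*(-3))*D = -2 + 15*D)
a(f) = -10 (a(f) = -4 - 6 = -10)
a(17) + (-165 + M(-14, -7))*(-11 + 4*(-8)) = -10 + (-165 + (-2 + 15*(-14)))*(-11 + 4*(-8)) = -10 + (-165 + (-2 - 210))*(-11 - 32) = -10 + (-165 - 212)*(-43) = -10 - 377*(-43) = -10 + 16211 = 16201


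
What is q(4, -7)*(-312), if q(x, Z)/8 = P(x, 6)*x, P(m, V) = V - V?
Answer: 0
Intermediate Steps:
P(m, V) = 0
q(x, Z) = 0 (q(x, Z) = 8*(0*x) = 8*0 = 0)
q(4, -7)*(-312) = 0*(-312) = 0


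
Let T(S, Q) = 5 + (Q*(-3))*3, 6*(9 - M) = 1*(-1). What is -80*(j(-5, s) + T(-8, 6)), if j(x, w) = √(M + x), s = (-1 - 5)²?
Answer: 3920 - 200*√6/3 ≈ 3756.7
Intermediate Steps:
s = 36 (s = (-6)² = 36)
M = 55/6 (M = 9 - (-1)/6 = 9 - ⅙*(-1) = 9 + ⅙ = 55/6 ≈ 9.1667)
T(S, Q) = 5 - 9*Q (T(S, Q) = 5 - 3*Q*3 = 5 - 9*Q)
j(x, w) = √(55/6 + x)
-80*(j(-5, s) + T(-8, 6)) = -80*(√(330 + 36*(-5))/6 + (5 - 9*6)) = -80*(√(330 - 180)/6 + (5 - 54)) = -80*(√150/6 - 49) = -80*((5*√6)/6 - 49) = -80*(5*√6/6 - 49) = -80*(-49 + 5*√6/6) = 3920 - 200*√6/3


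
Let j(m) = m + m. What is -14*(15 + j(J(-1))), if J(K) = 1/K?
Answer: -182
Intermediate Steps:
J(K) = 1/K
j(m) = 2*m
-14*(15 + j(J(-1))) = -14*(15 + 2/(-1)) = -14*(15 + 2*(-1)) = -14*(15 - 2) = -14*13 = -182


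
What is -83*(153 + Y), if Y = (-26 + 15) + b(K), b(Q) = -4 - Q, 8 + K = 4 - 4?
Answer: -12118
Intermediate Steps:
K = -8 (K = -8 + (4 - 4) = -8 + 0 = -8)
Y = -7 (Y = (-26 + 15) + (-4 - 1*(-8)) = -11 + (-4 + 8) = -11 + 4 = -7)
-83*(153 + Y) = -83*(153 - 7) = -83*146 = -12118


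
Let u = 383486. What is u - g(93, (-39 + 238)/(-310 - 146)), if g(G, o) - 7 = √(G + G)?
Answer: 383479 - √186 ≈ 3.8347e+5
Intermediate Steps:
g(G, o) = 7 + √2*√G (g(G, o) = 7 + √(G + G) = 7 + √(2*G) = 7 + √2*√G)
u - g(93, (-39 + 238)/(-310 - 146)) = 383486 - (7 + √2*√93) = 383486 - (7 + √186) = 383486 + (-7 - √186) = 383479 - √186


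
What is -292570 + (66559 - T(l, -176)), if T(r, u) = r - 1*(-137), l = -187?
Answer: -225961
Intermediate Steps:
T(r, u) = 137 + r (T(r, u) = r + 137 = 137 + r)
-292570 + (66559 - T(l, -176)) = -292570 + (66559 - (137 - 187)) = -292570 + (66559 - 1*(-50)) = -292570 + (66559 + 50) = -292570 + 66609 = -225961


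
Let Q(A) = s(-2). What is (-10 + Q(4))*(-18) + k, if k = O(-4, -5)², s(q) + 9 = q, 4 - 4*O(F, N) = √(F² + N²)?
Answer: 6105/16 - √41/2 ≈ 378.36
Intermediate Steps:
O(F, N) = 1 - √(F² + N²)/4
s(q) = -9 + q
Q(A) = -11 (Q(A) = -9 - 2 = -11)
k = (1 - √41/4)² (k = (1 - √((-4)² + (-5)²)/4)² = (1 - √(16 + 25)/4)² = (1 - √41/4)² ≈ 0.36094)
(-10 + Q(4))*(-18) + k = (-10 - 11)*(-18) + (4 - √41)²/16 = -21*(-18) + (4 - √41)²/16 = 378 + (4 - √41)²/16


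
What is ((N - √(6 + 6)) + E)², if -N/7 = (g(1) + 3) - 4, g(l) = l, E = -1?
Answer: 13 + 4*√3 ≈ 19.928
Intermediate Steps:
N = 0 (N = -7*((1 + 3) - 4) = -7*(4 - 4) = -7*0 = 0)
((N - √(6 + 6)) + E)² = ((0 - √(6 + 6)) - 1)² = ((0 - √12) - 1)² = ((0 - 2*√3) - 1)² = (-2*√3 - 1)² = (-1 - 2*√3)²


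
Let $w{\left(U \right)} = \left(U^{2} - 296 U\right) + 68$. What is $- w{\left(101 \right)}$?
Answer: $19627$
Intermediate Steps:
$w{\left(U \right)} = 68 + U^{2} - 296 U$
$- w{\left(101 \right)} = - (68 + 101^{2} - 29896) = - (68 + 10201 - 29896) = \left(-1\right) \left(-19627\right) = 19627$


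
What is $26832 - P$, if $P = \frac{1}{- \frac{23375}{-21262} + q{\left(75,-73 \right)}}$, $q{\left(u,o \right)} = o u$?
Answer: $\frac{3122871185662}{116386075} \approx 26832.0$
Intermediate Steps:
$P = - \frac{21262}{116386075}$ ($P = \frac{1}{- \frac{23375}{-21262} - 5475} = \frac{1}{\left(-23375\right) \left(- \frac{1}{21262}\right) - 5475} = \frac{1}{\frac{23375}{21262} - 5475} = \frac{1}{- \frac{116386075}{21262}} = - \frac{21262}{116386075} \approx -0.00018268$)
$26832 - P = 26832 - - \frac{21262}{116386075} = 26832 + \frac{21262}{116386075} = \frac{3122871185662}{116386075}$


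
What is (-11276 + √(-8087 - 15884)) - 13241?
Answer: -24517 + I*√23971 ≈ -24517.0 + 154.83*I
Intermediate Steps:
(-11276 + √(-8087 - 15884)) - 13241 = (-11276 + √(-23971)) - 13241 = (-11276 + I*√23971) - 13241 = -24517 + I*√23971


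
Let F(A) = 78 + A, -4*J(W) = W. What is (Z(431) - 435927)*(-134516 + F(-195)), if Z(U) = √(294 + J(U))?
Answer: 58690159791 - 134633*√745/2 ≈ 5.8688e+10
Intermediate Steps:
J(W) = -W/4
Z(U) = √(294 - U/4)
(Z(431) - 435927)*(-134516 + F(-195)) = (√(1176 - 1*431)/2 - 435927)*(-134516 + (78 - 195)) = (√(1176 - 431)/2 - 435927)*(-134516 - 117) = (√745/2 - 435927)*(-134633) = (-435927 + √745/2)*(-134633) = 58690159791 - 134633*√745/2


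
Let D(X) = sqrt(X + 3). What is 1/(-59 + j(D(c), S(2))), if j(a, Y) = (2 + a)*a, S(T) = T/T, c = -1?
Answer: -57/3241 - 2*sqrt(2)/3241 ≈ -0.018460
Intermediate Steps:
D(X) = sqrt(3 + X)
S(T) = 1
j(a, Y) = a*(2 + a)
1/(-59 + j(D(c), S(2))) = 1/(-59 + sqrt(3 - 1)*(2 + sqrt(3 - 1))) = 1/(-59 + sqrt(2)*(2 + sqrt(2)))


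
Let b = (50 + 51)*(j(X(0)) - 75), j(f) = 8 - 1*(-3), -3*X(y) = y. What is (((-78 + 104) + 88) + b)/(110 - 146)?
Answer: 3175/18 ≈ 176.39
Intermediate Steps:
X(y) = -y/3
j(f) = 11 (j(f) = 8 + 3 = 11)
b = -6464 (b = (50 + 51)*(11 - 75) = 101*(-64) = -6464)
(((-78 + 104) + 88) + b)/(110 - 146) = (((-78 + 104) + 88) - 6464)/(110 - 146) = ((26 + 88) - 6464)/(-36) = (114 - 6464)*(-1/36) = -6350*(-1/36) = 3175/18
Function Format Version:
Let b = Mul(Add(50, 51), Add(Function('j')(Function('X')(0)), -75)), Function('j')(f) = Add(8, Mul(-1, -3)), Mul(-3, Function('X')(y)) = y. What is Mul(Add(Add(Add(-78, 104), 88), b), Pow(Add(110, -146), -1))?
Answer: Rational(3175, 18) ≈ 176.39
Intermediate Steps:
Function('X')(y) = Mul(Rational(-1, 3), y)
Function('j')(f) = 11 (Function('j')(f) = Add(8, 3) = 11)
b = -6464 (b = Mul(Add(50, 51), Add(11, -75)) = Mul(101, -64) = -6464)
Mul(Add(Add(Add(-78, 104), 88), b), Pow(Add(110, -146), -1)) = Mul(Add(Add(Add(-78, 104), 88), -6464), Pow(Add(110, -146), -1)) = Mul(Add(Add(26, 88), -6464), Pow(-36, -1)) = Mul(Add(114, -6464), Rational(-1, 36)) = Mul(-6350, Rational(-1, 36)) = Rational(3175, 18)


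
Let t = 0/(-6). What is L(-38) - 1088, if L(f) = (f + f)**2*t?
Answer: -1088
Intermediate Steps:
t = 0 (t = 0*(-1/6) = 0)
L(f) = 0 (L(f) = (f + f)**2*0 = (2*f)**2*0 = (4*f**2)*0 = 0)
L(-38) - 1088 = 0 - 1088 = -1088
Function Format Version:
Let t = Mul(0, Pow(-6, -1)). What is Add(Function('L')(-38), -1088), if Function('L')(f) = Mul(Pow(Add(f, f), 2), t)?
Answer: -1088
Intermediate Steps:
t = 0 (t = Mul(0, Rational(-1, 6)) = 0)
Function('L')(f) = 0 (Function('L')(f) = Mul(Pow(Add(f, f), 2), 0) = Mul(Pow(Mul(2, f), 2), 0) = Mul(Mul(4, Pow(f, 2)), 0) = 0)
Add(Function('L')(-38), -1088) = Add(0, -1088) = -1088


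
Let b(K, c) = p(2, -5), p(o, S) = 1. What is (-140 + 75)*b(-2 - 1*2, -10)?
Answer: -65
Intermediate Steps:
b(K, c) = 1
(-140 + 75)*b(-2 - 1*2, -10) = (-140 + 75)*1 = -65*1 = -65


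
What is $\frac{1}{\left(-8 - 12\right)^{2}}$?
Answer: $\frac{1}{400} \approx 0.0025$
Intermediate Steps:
$\frac{1}{\left(-8 - 12\right)^{2}} = \frac{1}{\left(-20\right)^{2}} = \frac{1}{400}$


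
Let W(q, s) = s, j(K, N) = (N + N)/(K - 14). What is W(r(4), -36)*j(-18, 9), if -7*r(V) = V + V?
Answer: 81/4 ≈ 20.250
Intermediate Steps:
r(V) = -2*V/7 (r(V) = -(V + V)/7 = -2*V/7)
j(K, N) = 2*N/(-14 + K) (j(K, N) = (2*N)/(-14 + K) = 2*N/(-14 + K))
W(r(4), -36)*j(-18, 9) = -72*9/(-14 - 18) = -72*9/(-32) = -72*9*(-1)/32 = -36*(-9/16) = 81/4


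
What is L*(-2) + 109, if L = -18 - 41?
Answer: 227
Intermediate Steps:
L = -59
L*(-2) + 109 = -59*(-2) + 109 = 118 + 109 = 227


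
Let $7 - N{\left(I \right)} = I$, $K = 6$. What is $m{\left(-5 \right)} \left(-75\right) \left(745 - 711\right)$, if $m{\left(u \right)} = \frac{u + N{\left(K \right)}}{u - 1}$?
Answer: $-1700$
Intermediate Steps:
$N{\left(I \right)} = 7 - I$
$m{\left(u \right)} = \frac{1 + u}{-1 + u}$ ($m{\left(u \right)} = \frac{u + \left(7 - 6\right)}{u - 1} = \frac{u + \left(7 - 6\right)}{-1 + u} = \frac{u + 1}{-1 + u} = \frac{1 + u}{-1 + u}$)
$m{\left(-5 \right)} \left(-75\right) \left(745 - 711\right) = \frac{1 - 5}{-1 - 5} \left(-75\right) \left(745 - 711\right) = \frac{1}{-6} \left(-4\right) \left(-75\right) 34 = \left(- \frac{1}{6}\right) \left(-4\right) \left(-75\right) 34 = \frac{2}{3} \left(-75\right) 34 = \left(-50\right) 34 = -1700$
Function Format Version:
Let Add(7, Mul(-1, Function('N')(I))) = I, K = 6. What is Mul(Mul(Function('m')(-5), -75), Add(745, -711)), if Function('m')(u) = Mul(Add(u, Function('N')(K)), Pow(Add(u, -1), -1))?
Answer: -1700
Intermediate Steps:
Function('N')(I) = Add(7, Mul(-1, I))
Function('m')(u) = Mul(Pow(Add(-1, u), -1), Add(1, u)) (Function('m')(u) = Mul(Add(u, Add(7, Mul(-1, 6))), Pow(Add(u, -1), -1)) = Mul(Add(u, Add(7, -6)), Pow(Add(-1, u), -1)) = Mul(Add(u, 1), Pow(Add(-1, u), -1)) = Mul(Add(1, u), Pow(Add(-1, u), -1)) = Mul(Pow(Add(-1, u), -1), Add(1, u)))
Mul(Mul(Function('m')(-5), -75), Add(745, -711)) = Mul(Mul(Mul(Pow(Add(-1, -5), -1), Add(1, -5)), -75), Add(745, -711)) = Mul(Mul(Mul(Pow(-6, -1), -4), -75), 34) = Mul(Mul(Mul(Rational(-1, 6), -4), -75), 34) = Mul(Mul(Rational(2, 3), -75), 34) = Mul(-50, 34) = -1700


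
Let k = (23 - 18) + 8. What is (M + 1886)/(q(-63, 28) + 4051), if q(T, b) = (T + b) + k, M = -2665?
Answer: -779/4029 ≈ -0.19335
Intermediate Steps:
k = 13 (k = 5 + 8 = 13)
q(T, b) = 13 + T + b (q(T, b) = (T + b) + 13 = 13 + T + b)
(M + 1886)/(q(-63, 28) + 4051) = (-2665 + 1886)/((13 - 63 + 28) + 4051) = -779/(-22 + 4051) = -779/4029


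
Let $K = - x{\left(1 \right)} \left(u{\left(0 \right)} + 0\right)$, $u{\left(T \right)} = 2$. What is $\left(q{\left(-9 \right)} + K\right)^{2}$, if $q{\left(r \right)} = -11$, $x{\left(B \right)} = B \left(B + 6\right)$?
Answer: $625$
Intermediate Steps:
$x{\left(B \right)} = B \left(6 + B\right)$
$K = -14$ ($K = - 1 \left(6 + 1\right) \left(2 + 0\right) = - 1 \cdot 7 \cdot 2 = - 7 \cdot 2 = \left(-1\right) 14 = -14$)
$\left(q{\left(-9 \right)} + K\right)^{2} = \left(-11 - 14\right)^{2} = \left(-25\right)^{2} = 625$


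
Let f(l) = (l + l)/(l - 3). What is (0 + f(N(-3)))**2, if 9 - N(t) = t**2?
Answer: 0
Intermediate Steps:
N(t) = 9 - t**2
f(l) = 2*l/(-3 + l) (f(l) = (2*l)/(-3 + l) = 2*l/(-3 + l))
(0 + f(N(-3)))**2 = (0 + 2*(9 - 1*(-3)**2)/(-3 + (9 - 1*(-3)**2)))**2 = (0 + 2*(9 - 1*9)/(-3 + (9 - 1*9)))**2 = (0 + 2*(9 - 9)/(-3 + (9 - 9)))**2 = (0 + 2*0/(-3 + 0))**2 = (0 + 2*0/(-3))**2 = (0 + 2*0*(-1/3))**2 = (0 + 0)**2 = 0**2 = 0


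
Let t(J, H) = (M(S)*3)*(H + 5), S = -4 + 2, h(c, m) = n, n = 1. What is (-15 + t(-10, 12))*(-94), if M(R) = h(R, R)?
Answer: -3384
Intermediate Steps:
h(c, m) = 1
S = -2
M(R) = 1
t(J, H) = 15 + 3*H (t(J, H) = (1*3)*(H + 5) = 3*(5 + H) = 15 + 3*H)
(-15 + t(-10, 12))*(-94) = (-15 + (15 + 3*12))*(-94) = (-15 + (15 + 36))*(-94) = (-15 + 51)*(-94) = 36*(-94) = -3384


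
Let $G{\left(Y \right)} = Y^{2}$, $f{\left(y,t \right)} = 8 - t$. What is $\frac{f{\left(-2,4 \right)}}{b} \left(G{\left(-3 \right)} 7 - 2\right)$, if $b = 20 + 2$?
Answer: $\frac{122}{11} \approx 11.091$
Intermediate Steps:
$b = 22$
$\frac{f{\left(-2,4 \right)}}{b} \left(G{\left(-3 \right)} 7 - 2\right) = \frac{8 - 4}{22} \left(\left(-3\right)^{2} \cdot 7 - 2\right) = \left(8 - 4\right) \frac{1}{22} \left(9 \cdot 7 - 2\right) = 4 \cdot \frac{1}{22} \left(63 - 2\right) = \frac{2}{11} \cdot 61 = \frac{122}{11}$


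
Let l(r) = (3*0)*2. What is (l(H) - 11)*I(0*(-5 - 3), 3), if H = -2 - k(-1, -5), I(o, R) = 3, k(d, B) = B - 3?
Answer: -33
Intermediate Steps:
k(d, B) = -3 + B
H = 6 (H = -2 - (-3 - 5) = -2 - 1*(-8) = -2 + 8 = 6)
l(r) = 0 (l(r) = 0*2 = 0)
(l(H) - 11)*I(0*(-5 - 3), 3) = (0 - 11)*3 = -11*3 = -33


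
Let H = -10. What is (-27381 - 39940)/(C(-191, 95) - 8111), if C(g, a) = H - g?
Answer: 67321/7930 ≈ 8.4894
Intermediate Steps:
C(g, a) = -10 - g
(-27381 - 39940)/(C(-191, 95) - 8111) = (-27381 - 39940)/((-10 - 1*(-191)) - 8111) = -67321/((-10 + 191) - 8111) = -67321/(181 - 8111) = -67321/(-7930) = -67321*(-1/7930) = 67321/7930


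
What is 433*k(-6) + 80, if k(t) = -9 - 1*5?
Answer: -5982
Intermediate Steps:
k(t) = -14 (k(t) = -9 - 5 = -14)
433*k(-6) + 80 = 433*(-14) + 80 = -6062 + 80 = -5982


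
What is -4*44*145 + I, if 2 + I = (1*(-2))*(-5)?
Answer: -25512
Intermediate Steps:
I = 8 (I = -2 + (1*(-2))*(-5) = -2 - 2*(-5) = -2 + 10 = 8)
-4*44*145 + I = -4*44*145 + 8 = -176*145 + 8 = -25520 + 8 = -25512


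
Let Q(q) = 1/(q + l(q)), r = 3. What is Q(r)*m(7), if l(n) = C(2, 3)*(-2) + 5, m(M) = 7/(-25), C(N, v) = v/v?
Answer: -7/150 ≈ -0.046667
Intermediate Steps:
C(N, v) = 1
m(M) = -7/25 (m(M) = 7*(-1/25) = -7/25)
l(n) = 3 (l(n) = 1*(-2) + 5 = -2 + 5 = 3)
Q(q) = 1/(3 + q) (Q(q) = 1/(q + 3) = 1/(3 + q))
Q(r)*m(7) = -7/25/(3 + 3) = -7/25/6 = (1/6)*(-7/25) = -7/150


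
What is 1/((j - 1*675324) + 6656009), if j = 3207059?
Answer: 1/9187744 ≈ 1.0884e-7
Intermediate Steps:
1/((j - 1*675324) + 6656009) = 1/((3207059 - 1*675324) + 6656009) = 1/((3207059 - 675324) + 6656009) = 1/(2531735 + 6656009) = 1/9187744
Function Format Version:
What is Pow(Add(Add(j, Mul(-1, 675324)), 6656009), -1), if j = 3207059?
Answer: Rational(1, 9187744) ≈ 1.0884e-7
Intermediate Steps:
Pow(Add(Add(j, Mul(-1, 675324)), 6656009), -1) = Pow(Add(Add(3207059, Mul(-1, 675324)), 6656009), -1) = Pow(Add(Add(3207059, -675324), 6656009), -1) = Pow(Add(2531735, 6656009), -1) = Pow(9187744, -1) = Rational(1, 9187744)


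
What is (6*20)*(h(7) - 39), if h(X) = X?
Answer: -3840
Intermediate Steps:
(6*20)*(h(7) - 39) = (6*20)*(7 - 39) = 120*(-32) = -3840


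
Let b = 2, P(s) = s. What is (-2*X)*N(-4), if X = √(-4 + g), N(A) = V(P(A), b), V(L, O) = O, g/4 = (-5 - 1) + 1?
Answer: -8*I*√6 ≈ -19.596*I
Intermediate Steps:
g = -20 (g = 4*((-5 - 1) + 1) = 4*(-6 + 1) = 4*(-5) = -20)
N(A) = 2
X = 2*I*√6 (X = √(-4 - 20) = √(-24) = 2*I*√6 ≈ 4.899*I)
(-2*X)*N(-4) = -4*I*√6*2 = -8*I*√6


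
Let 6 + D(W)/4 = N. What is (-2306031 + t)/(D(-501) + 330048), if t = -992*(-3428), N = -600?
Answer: 64385/19272 ≈ 3.3409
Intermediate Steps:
D(W) = -2424 (D(W) = -24 + 4*(-600) = -24 - 2400 = -2424)
t = 3400576
(-2306031 + t)/(D(-501) + 330048) = (-2306031 + 3400576)/(-2424 + 330048) = 1094545/327624 = 1094545*(1/327624) = 64385/19272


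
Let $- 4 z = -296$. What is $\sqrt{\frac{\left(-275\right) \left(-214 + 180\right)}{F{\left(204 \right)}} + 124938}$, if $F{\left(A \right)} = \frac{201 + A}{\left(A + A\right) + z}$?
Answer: $\frac{\sqrt{11021318}}{9} \approx 368.87$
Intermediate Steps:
$z = 74$ ($z = \left(- \frac{1}{4}\right) \left(-296\right) = 74$)
$F{\left(A \right)} = \frac{201 + A}{74 + 2 A}$ ($F{\left(A \right)} = \frac{201 + A}{\left(A + A\right) + 74} = \frac{201 + A}{2 A + 74} = \frac{201 + A}{74 + 2 A}$)
$\sqrt{\frac{\left(-275\right) \left(-214 + 180\right)}{F{\left(204 \right)}} + 124938} = \sqrt{\frac{\left(-275\right) \left(-214 + 180\right)}{\frac{1}{2} \frac{1}{37 + 204} \left(201 + 204\right)} + 124938} = \sqrt{\frac{\left(-275\right) \left(-34\right)}{\frac{1}{2} \cdot \frac{1}{241} \cdot 405} + 124938} = \sqrt{\frac{9350}{\frac{1}{2} \cdot \frac{1}{241} \cdot 405} + 124938} = \sqrt{\frac{9350}{\frac{405}{482}} + 124938} = \sqrt{9350 \cdot \frac{482}{405} + 124938} = \sqrt{\frac{901340}{81} + 124938} = \sqrt{\frac{11021318}{81}} = \frac{\sqrt{11021318}}{9}$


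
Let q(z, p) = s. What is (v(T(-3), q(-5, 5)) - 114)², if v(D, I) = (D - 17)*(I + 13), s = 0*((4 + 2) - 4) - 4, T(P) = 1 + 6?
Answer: 41616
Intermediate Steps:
T(P) = 7
s = -4 (s = 0*(6 - 4) - 4 = 0*2 - 4 = 0 - 4 = -4)
q(z, p) = -4
v(D, I) = (-17 + D)*(13 + I)
(v(T(-3), q(-5, 5)) - 114)² = ((-221 - 17*(-4) + 13*7 + 7*(-4)) - 114)² = ((-221 + 68 + 91 - 28) - 114)² = (-90 - 114)² = (-204)² = 41616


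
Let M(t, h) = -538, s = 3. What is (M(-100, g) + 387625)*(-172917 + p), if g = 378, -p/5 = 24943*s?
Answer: -211760588394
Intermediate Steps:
p = -374145 (p = -124715*3 = -5*74829 = -374145)
(M(-100, g) + 387625)*(-172917 + p) = (-538 + 387625)*(-172917 - 374145) = 387087*(-547062) = -211760588394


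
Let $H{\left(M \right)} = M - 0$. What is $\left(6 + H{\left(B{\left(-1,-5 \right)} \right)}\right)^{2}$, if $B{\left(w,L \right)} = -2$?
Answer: $16$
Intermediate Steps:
$H{\left(M \right)} = M$ ($H{\left(M \right)} = M + 0 = M$)
$\left(6 + H{\left(B{\left(-1,-5 \right)} \right)}\right)^{2} = \left(6 - 2\right)^{2} = 4^{2} = 16$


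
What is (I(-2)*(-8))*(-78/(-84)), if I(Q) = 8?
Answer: -416/7 ≈ -59.429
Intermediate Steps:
(I(-2)*(-8))*(-78/(-84)) = (8*(-8))*(-78/(-84)) = -(-4992)*(-1)/84 = -64*13/14 = -416/7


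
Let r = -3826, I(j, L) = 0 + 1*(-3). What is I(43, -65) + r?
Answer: -3829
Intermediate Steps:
I(j, L) = -3 (I(j, L) = 0 - 3 = -3)
I(43, -65) + r = -3 - 3826 = -3829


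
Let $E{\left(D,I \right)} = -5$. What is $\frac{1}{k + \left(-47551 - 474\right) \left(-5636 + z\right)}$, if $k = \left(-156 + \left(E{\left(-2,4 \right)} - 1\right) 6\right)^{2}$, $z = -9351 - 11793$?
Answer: $\frac{1}{1286146364} \approx 7.7752 \cdot 10^{-10}$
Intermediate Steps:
$z = -21144$
$k = 36864$ ($k = \left(-156 + \left(-5 - 1\right) 6\right)^{2} = \left(-156 - 36\right)^{2} = \left(-192\right)^{2} = 36864$)
$\frac{1}{k + \left(-47551 - 474\right) \left(-5636 + z\right)} = \frac{1}{36864 + \left(-47551 - 474\right) \left(-5636 - 21144\right)} = \frac{1}{36864 - -1286109500} = \frac{1}{36864 + 1286109500} = \frac{1}{1286146364}$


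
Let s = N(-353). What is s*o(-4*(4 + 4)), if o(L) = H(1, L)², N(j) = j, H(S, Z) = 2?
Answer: -1412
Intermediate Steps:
o(L) = 4 (o(L) = 2² = 4)
s = -353
s*o(-4*(4 + 4)) = -353*4 = -1412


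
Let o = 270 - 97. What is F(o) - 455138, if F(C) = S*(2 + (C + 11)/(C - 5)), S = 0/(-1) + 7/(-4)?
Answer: -5461721/12 ≈ -4.5514e+5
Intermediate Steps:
o = 173
S = -7/4 (S = 0*(-1) + 7*(-1/4) = 0 - 7/4 = -7/4 ≈ -1.7500)
F(C) = -7/2 - 7*(11 + C)/(4*(-5 + C)) (F(C) = -7*(2 + (C + 11)/(C - 5))/4 = -7*(2 + (11 + C)/(-5 + C))/4 = -7/2 - 7*(11 + C)/(4*(-5 + C)))
F(o) - 455138 = 7*(-1 - 3*173)/(4*(-5 + 173)) - 455138 = (7/4)*(-1 - 519)/168 - 455138 = (7/4)*(1/168)*(-520) - 455138 = -65/12 - 455138 = -5461721/12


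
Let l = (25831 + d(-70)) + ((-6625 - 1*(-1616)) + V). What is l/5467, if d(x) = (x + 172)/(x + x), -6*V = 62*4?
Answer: 4363787/1148070 ≈ 3.8010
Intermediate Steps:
V = -124/3 (V = -31*4/3 = -⅙*248 = -124/3 ≈ -41.333)
d(x) = (172 + x)/(2*x) (d(x) = (172 + x)/((2*x)) = (172 + x)*(1/(2*x)) = (172 + x)/(2*x))
l = 4363787/210 (l = (25831 + (½)*(172 - 70)/(-70)) + ((-6625 - 1*(-1616)) - 124/3) = (25831 + (½)*(-1/70)*102) + ((-6625 + 1616) - 124/3) = (25831 - 51/70) + (-5009 - 124/3) = 1808119/70 - 15151/3 = 4363787/210 ≈ 20780.)
l/5467 = (4363787/210)/5467 = (4363787/210)*(1/5467) = 4363787/1148070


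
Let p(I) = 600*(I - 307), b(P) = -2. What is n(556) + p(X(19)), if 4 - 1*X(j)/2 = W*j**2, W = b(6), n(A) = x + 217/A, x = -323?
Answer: 381792629/556 ≈ 6.8668e+5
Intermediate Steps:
n(A) = -323 + 217/A
W = -2
X(j) = 8 + 4*j**2 (X(j) = 8 - (-4)*j**2 = 8 + 4*j**2)
p(I) = -184200 + 600*I (p(I) = 600*(-307 + I) = -184200 + 600*I)
n(556) + p(X(19)) = (-323 + 217/556) + (-184200 + 600*(8 + 4*19**2)) = (-323 + 217*(1/556)) + (-184200 + 600*(8 + 4*361)) = (-323 + 217/556) + (-184200 + 600*(8 + 1444)) = -179371/556 + (-184200 + 600*1452) = -179371/556 + (-184200 + 871200) = -179371/556 + 687000 = 381792629/556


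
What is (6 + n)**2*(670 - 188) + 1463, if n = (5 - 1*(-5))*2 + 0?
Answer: 327295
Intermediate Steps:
n = 20 (n = (5 + 5)*2 + 0 = 10*2 + 0 = 20 + 0 = 20)
(6 + n)**2*(670 - 188) + 1463 = (6 + 20)**2*(670 - 188) + 1463 = 26**2*482 + 1463 = 676*482 + 1463 = 325832 + 1463 = 327295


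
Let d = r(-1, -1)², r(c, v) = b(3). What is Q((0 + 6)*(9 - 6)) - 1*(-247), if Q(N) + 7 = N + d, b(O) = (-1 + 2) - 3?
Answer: 262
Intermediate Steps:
b(O) = -2 (b(O) = 1 - 3 = -2)
r(c, v) = -2
d = 4 (d = (-2)² = 4)
Q(N) = -3 + N (Q(N) = -7 + (N + 4) = -7 + (4 + N) = -3 + N)
Q((0 + 6)*(9 - 6)) - 1*(-247) = (-3 + (0 + 6)*(9 - 6)) - 1*(-247) = (-3 + 6*3) + 247 = (-3 + 18) + 247 = 15 + 247 = 262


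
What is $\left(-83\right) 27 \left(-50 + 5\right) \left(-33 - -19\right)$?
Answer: $-1411830$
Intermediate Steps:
$\left(-83\right) 27 \left(-50 + 5\right) \left(-33 - -19\right) = - 2241 \left(- 45 \left(-33 + \left(-5 + 24\right)\right)\right) = - 2241 \left(- 45 \left(-33 + 19\right)\right) = - 2241 \left(\left(-45\right) \left(-14\right)\right) = \left(-2241\right) 630 = -1411830$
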